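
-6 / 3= -2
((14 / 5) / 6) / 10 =7/150 = 0.05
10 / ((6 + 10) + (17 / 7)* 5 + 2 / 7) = 70/199 = 0.35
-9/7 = -1.29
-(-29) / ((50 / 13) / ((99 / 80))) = 37323/4000 = 9.33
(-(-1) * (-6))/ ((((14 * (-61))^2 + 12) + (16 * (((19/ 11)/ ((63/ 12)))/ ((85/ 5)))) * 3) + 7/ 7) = -2618/318230959 = 0.00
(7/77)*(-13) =-13/11 = -1.18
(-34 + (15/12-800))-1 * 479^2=-921095/4 = -230273.75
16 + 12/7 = 124/7 = 17.71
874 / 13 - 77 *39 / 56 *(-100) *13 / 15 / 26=12791/52 = 245.98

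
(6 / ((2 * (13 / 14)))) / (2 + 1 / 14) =588/377 = 1.56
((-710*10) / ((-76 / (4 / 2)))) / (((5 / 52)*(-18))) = -18460/171 = -107.95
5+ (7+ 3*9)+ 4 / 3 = 121/3 = 40.33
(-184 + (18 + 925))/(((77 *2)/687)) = 3385.93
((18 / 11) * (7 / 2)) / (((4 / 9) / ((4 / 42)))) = 27/22 = 1.23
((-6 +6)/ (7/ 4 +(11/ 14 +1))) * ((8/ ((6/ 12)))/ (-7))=0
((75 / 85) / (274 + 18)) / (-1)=-15/4964 = 0.00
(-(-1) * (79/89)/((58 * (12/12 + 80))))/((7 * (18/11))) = 869/52683372 = 0.00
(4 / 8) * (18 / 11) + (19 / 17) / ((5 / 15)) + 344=65108/187 = 348.17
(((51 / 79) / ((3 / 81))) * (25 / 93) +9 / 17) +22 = 1133042/41633 = 27.21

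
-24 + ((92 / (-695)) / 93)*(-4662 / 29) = -14852352/624805 = -23.77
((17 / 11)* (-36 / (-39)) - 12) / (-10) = 756/715 = 1.06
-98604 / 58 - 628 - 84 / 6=-67920/29 = -2342.07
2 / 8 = 1/4 = 0.25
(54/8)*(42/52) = 567/104 = 5.45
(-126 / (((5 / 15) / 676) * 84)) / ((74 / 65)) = -98865/37 = -2672.03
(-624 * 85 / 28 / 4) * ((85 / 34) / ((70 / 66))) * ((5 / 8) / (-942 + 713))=546975/179536 = 3.05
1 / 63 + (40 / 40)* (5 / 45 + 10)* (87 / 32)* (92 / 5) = 1274677/2520 = 505.82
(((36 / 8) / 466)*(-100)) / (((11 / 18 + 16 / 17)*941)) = -2754/4165807 = 0.00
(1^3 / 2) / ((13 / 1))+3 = 79/26 = 3.04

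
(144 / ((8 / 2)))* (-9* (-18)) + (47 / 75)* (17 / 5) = 2187799/375 = 5834.13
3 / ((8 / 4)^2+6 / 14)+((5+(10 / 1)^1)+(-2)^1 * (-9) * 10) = 6066/31 = 195.68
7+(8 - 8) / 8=7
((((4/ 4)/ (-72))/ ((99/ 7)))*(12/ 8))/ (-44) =7/209088 = 0.00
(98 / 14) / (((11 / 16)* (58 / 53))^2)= 1258432/101761 = 12.37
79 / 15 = 5.27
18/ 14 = 9/7 = 1.29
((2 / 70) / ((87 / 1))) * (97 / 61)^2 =9409/11330445 = 0.00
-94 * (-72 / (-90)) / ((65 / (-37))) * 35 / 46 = 48692/1495 = 32.57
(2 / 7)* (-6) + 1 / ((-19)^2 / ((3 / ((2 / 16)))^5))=22055.42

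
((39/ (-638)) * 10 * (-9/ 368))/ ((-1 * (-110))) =351/2582624 = 0.00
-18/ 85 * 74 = -1332/85 = -15.67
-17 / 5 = -3.40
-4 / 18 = -2/9 = -0.22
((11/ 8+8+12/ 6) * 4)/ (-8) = -91/16 = -5.69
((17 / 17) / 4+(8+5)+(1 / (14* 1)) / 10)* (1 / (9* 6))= 232/945 = 0.25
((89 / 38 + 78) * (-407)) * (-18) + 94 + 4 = 11185001/19 = 588684.26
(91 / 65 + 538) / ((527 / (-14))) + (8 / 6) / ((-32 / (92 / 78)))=-571979/39780 = -14.38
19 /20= 0.95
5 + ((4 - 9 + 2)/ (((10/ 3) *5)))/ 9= 249/50 = 4.98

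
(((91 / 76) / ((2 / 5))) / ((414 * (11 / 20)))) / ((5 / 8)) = 910/43263 = 0.02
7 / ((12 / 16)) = 28/3 = 9.33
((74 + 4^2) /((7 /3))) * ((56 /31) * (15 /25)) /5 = 8.36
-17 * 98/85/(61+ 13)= -49/185 = -0.26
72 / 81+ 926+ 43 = 8729/9 = 969.89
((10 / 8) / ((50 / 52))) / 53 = 13/530 = 0.02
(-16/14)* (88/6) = -352/21 = -16.76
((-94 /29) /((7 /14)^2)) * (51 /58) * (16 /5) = -153408/4205 = -36.48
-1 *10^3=-1000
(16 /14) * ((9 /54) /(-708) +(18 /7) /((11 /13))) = 993955/286209 = 3.47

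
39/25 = 1.56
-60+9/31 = -1851/31 = -59.71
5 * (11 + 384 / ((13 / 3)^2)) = 26575/169 = 157.25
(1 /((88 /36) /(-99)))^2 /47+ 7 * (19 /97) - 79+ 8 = -633335/18236 = -34.73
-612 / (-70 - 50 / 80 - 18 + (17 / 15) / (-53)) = 3892320/563791 = 6.90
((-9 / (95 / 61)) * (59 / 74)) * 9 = -41.47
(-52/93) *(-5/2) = 130/93 = 1.40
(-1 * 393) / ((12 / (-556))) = 18209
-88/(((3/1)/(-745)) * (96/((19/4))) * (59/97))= 15103385/8496 = 1777.71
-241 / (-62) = 241/62 = 3.89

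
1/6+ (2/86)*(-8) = -5/258 = -0.02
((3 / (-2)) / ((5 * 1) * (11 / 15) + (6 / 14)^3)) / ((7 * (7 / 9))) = -567/7708 = -0.07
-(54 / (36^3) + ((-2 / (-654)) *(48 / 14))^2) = -637465/502994016 = 0.00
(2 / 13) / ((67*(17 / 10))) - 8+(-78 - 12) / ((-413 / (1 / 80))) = -8.00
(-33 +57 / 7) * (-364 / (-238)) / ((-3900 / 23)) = 0.22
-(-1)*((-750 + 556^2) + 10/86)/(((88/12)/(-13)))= -546684.48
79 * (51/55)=4029/55 = 73.25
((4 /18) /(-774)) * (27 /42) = -1/5418 = 0.00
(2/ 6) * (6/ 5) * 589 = 1178/5 = 235.60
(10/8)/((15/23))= 23/12 = 1.92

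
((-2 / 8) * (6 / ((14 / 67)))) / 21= -67/196 = -0.34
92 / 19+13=339/19 = 17.84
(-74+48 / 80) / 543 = -367/2715 = -0.14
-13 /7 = -1.86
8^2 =64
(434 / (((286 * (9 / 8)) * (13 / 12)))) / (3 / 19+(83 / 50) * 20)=659680/17673513 = 0.04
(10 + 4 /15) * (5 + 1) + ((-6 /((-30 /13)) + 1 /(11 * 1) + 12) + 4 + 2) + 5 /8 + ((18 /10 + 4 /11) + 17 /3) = 23957/264 = 90.75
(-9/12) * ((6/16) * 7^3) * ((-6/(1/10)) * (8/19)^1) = 46305/19 = 2437.11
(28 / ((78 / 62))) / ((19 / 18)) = 5208/247 = 21.09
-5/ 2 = -2.50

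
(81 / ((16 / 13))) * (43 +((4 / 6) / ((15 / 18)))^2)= 2872.06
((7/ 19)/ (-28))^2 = 1/5776 = 0.00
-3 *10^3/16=-187.50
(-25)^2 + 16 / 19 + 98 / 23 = 275355/437 = 630.10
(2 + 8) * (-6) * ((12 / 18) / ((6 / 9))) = -60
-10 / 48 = -5/24 = -0.21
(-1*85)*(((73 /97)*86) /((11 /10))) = -5336300/1067 = -5001.22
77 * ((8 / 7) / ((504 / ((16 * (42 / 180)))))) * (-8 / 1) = -704/135 = -5.21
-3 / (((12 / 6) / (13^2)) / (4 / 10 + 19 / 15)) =-845/2 = -422.50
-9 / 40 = -0.22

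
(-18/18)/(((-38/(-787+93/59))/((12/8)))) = -34755/1121 = -31.00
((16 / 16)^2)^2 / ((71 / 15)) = 15/71 = 0.21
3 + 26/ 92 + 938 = 43299/46 = 941.28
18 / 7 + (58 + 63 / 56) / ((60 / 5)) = 5039/672 = 7.50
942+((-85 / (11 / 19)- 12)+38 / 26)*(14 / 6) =246604/429 = 574.83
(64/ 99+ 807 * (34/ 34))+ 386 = 118171/99 = 1193.65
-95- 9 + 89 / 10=-95.10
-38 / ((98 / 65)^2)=-80275/4802 = -16.72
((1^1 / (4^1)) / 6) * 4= 1/6 = 0.17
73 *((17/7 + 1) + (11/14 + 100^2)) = 730307.64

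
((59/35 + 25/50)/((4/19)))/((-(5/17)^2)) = -840123/7000 = -120.02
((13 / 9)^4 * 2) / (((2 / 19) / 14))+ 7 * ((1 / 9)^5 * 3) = 22791685/19683 = 1157.94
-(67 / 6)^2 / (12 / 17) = -76313/432 = -176.65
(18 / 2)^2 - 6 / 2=78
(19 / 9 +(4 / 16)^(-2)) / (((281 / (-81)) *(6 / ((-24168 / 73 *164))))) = 969088464/20513 = 47242.65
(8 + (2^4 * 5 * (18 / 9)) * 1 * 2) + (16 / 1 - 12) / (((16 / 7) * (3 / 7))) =3985/12 = 332.08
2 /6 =1/3 = 0.33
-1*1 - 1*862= -863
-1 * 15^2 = -225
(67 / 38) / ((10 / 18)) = 603/190 = 3.17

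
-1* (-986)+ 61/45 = 987.36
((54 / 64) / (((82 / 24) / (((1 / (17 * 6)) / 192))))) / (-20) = -9/14274560 = 0.00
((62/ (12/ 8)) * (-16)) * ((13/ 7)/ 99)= -25792/2079 = -12.41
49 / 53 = 0.92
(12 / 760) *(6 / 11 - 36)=-117/209 = -0.56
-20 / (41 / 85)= -1700/41 = -41.46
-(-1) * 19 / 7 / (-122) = -19/854 = -0.02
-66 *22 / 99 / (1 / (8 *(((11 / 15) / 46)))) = -1936/1035 = -1.87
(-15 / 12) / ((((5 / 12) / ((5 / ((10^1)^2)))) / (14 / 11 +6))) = -12/11 = -1.09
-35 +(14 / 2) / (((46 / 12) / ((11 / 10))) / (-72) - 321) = -3816431/108973 = -35.02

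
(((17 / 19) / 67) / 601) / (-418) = -17/319800514 = 0.00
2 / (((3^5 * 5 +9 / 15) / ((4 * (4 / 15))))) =16/9117 = 0.00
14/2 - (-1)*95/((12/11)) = 1129/12 = 94.08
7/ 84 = 1/12 = 0.08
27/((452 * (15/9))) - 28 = -63199/2260 = -27.96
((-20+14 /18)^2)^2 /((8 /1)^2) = 895745041/419904 = 2133.21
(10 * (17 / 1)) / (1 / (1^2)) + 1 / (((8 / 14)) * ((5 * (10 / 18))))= 17063/100 = 170.63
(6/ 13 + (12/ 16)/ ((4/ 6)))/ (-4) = -165/416 = -0.40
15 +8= 23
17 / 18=0.94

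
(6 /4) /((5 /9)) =27/10 = 2.70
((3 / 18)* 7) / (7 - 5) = 7/12 = 0.58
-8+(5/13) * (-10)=-154/13 = -11.85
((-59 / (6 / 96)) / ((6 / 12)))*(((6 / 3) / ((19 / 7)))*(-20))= 528640/19 = 27823.16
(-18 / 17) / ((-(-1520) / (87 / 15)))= -261/64600 = 0.00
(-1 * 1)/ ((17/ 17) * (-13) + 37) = -1/24 = -0.04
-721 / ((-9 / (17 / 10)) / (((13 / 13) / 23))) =12257/2070 = 5.92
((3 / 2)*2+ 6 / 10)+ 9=63/5 = 12.60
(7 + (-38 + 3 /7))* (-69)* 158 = 2333028/7 = 333289.71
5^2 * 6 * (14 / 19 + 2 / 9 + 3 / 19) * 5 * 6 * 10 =955000/19 = 50263.16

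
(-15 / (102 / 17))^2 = 25/4 = 6.25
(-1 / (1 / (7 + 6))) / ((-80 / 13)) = 169/80 = 2.11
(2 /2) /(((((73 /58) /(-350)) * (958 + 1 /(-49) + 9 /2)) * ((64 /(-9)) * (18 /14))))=1740725/55084632 = 0.03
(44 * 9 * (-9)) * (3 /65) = -10692/65 = -164.49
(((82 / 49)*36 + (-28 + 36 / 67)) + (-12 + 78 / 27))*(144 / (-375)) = -2238112/246225 = -9.09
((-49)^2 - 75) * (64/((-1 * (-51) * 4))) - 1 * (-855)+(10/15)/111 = 8971165/5661 = 1584.73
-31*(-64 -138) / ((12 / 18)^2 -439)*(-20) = 1127160/3947 = 285.57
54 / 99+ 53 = 589/11 = 53.55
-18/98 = -9/49 = -0.18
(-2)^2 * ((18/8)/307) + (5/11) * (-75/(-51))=40058/57409 = 0.70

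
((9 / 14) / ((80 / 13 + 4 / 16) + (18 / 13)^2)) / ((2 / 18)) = 3042/4375 = 0.70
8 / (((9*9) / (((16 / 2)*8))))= 6.32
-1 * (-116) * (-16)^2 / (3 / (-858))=-8493056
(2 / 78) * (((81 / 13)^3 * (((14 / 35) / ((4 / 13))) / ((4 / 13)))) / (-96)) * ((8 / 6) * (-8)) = 19683/6760 = 2.91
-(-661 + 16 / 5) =3289/5 = 657.80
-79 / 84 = -0.94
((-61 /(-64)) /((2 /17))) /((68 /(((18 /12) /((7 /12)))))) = 549/1792 = 0.31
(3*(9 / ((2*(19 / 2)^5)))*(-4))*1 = -1728/2476099 = 0.00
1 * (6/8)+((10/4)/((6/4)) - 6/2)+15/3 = 53/12 = 4.42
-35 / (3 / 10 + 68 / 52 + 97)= -0.35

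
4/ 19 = 0.21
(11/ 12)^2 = 121/144 = 0.84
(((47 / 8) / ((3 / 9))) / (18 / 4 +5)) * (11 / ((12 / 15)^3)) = 193875/4864 = 39.86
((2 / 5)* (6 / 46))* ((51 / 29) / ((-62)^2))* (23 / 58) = 153/16164020 = 0.00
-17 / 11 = -1.55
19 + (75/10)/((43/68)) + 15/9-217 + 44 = -18121/129 = -140.47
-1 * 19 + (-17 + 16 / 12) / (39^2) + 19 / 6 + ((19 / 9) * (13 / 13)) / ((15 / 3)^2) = -3595459/228150 = -15.76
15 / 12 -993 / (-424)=1523/424 = 3.59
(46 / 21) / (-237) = -46/4977 = -0.01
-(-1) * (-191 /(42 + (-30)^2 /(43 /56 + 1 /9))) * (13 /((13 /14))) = -84613/33729 = -2.51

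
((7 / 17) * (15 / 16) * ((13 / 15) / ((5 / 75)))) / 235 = 273/12784 = 0.02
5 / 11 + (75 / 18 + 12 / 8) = 6.12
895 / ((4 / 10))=4475/2 = 2237.50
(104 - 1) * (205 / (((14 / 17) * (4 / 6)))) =1076865/28 = 38459.46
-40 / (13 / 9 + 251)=-45/284 = -0.16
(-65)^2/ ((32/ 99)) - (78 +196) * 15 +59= 288643/32 = 9020.09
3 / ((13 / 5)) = 15/13 = 1.15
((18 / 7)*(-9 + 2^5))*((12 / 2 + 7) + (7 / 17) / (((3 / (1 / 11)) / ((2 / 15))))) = 5032814/6545 = 768.96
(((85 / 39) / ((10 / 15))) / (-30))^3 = -4913/3796416 = 0.00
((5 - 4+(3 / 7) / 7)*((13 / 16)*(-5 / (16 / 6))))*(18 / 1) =-22815/784 = -29.10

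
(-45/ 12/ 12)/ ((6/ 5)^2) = -125/576 = -0.22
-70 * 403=-28210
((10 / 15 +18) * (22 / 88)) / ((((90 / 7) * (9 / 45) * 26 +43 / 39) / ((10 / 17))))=12740/315401 = 0.04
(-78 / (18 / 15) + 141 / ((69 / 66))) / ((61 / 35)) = 56245/1403 = 40.09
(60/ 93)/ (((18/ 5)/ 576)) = 3200/31 = 103.23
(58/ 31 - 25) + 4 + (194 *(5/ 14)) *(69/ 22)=946093/4774 = 198.18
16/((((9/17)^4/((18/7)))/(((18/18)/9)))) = 2672672/45927 = 58.19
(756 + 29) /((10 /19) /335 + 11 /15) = 14989575/14033 = 1068.17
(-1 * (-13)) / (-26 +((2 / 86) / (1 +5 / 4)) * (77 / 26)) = -65403/130652 = -0.50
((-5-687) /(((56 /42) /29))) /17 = -15051/17 = -885.35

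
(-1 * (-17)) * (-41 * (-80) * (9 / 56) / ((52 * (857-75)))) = 1845/8372 = 0.22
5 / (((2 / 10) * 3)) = 25/3 = 8.33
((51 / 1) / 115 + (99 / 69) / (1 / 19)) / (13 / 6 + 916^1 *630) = 19116/398186695 = 0.00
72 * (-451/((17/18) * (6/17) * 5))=-19483.20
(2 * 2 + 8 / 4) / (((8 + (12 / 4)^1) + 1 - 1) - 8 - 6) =-2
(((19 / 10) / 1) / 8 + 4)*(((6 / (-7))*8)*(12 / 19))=-12204/665 = -18.35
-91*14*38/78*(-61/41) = 113582/123 = 923.43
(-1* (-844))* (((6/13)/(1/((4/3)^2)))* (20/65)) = 108032/507 = 213.08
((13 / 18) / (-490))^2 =169/77792400 = 0.00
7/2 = 3.50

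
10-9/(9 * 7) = 69/7 = 9.86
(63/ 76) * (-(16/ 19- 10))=5481/722 = 7.59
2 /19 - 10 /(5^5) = 1212/11875 = 0.10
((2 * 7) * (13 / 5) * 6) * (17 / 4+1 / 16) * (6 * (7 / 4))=395577/40 = 9889.42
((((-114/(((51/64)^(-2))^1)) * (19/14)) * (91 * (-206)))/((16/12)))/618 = 36619479/16384 = 2235.08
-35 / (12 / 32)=-280/3 = -93.33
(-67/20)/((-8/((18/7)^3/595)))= 48843/4081700 = 0.01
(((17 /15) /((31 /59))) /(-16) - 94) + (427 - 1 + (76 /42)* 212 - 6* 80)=12264019/52080 = 235.48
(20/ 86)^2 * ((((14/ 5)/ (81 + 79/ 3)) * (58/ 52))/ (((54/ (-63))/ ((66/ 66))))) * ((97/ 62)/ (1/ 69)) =-295365/1490294 = -0.20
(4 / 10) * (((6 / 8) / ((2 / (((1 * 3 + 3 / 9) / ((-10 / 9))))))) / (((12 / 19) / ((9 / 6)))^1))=-171/160 = -1.07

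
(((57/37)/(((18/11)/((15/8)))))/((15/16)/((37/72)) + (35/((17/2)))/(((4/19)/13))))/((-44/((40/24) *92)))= -37145/1546368 = -0.02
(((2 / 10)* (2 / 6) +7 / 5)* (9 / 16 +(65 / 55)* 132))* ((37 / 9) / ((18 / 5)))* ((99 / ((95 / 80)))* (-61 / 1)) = -1333543.83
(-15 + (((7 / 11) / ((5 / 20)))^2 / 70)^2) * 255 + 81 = -273919584/73205 = -3741.82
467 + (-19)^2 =828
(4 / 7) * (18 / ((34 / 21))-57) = -3120/119 = -26.22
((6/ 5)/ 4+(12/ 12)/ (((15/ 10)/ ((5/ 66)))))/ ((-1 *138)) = -347/136620 = 0.00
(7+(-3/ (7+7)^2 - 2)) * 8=1954/49 = 39.88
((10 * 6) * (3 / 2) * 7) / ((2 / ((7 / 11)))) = 2205/11 = 200.45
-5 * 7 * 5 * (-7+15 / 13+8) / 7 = -700/13 = -53.85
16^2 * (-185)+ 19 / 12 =-47358.42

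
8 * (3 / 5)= 24/5 = 4.80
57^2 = 3249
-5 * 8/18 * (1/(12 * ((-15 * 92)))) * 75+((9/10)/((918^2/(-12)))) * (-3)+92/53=332144899/190237140 = 1.75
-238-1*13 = -251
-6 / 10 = -3/5 = -0.60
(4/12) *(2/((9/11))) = 22/27 = 0.81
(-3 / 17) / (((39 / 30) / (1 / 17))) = -30/3757 = -0.01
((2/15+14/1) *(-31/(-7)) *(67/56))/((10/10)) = 110081/1470 = 74.89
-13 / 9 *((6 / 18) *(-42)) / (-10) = -2.02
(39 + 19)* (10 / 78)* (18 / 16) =435/52 = 8.37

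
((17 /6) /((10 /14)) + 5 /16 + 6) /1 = 2467/240 = 10.28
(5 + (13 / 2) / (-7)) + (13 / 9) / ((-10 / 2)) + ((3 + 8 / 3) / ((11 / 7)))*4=126173/6930 = 18.21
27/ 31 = 0.87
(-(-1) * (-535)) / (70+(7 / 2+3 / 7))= -1498/207 = -7.24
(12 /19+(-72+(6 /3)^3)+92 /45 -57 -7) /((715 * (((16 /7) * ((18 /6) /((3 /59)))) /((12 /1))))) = -187516/12022725 = -0.02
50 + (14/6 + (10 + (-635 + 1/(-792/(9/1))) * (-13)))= 2195815/264 = 8317.48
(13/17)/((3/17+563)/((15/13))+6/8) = 780/498613 = 0.00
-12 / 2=-6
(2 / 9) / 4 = 1/18 = 0.06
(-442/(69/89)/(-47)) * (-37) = -448.81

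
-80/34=-2.35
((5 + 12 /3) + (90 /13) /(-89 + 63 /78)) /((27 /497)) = 1129681/6879 = 164.22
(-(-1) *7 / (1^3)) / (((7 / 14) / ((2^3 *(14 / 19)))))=1568/19 = 82.53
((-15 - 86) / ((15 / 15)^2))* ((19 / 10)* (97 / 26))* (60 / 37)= -558429/481 = -1160.98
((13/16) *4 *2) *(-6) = -39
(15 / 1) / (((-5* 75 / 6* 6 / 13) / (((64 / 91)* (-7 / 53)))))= 64/1325 = 0.05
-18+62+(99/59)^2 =162965/3481 = 46.82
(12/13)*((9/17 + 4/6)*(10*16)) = 39040/221 = 176.65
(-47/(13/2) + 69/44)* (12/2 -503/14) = 169.47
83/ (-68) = -83/68 = -1.22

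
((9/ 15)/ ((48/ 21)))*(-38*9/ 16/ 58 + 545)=5306889/37120 = 142.97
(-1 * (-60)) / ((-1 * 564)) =-0.11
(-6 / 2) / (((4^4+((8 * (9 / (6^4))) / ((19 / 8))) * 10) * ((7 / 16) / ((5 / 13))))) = -5130/498407 = -0.01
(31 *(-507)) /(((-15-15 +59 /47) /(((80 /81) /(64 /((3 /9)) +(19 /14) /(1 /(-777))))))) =-7879456/12584565 = -0.63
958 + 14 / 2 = 965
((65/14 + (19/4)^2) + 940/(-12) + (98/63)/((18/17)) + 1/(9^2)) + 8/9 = -147443/3024 = -48.76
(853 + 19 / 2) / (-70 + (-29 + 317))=1725/436 = 3.96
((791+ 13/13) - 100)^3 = 331373888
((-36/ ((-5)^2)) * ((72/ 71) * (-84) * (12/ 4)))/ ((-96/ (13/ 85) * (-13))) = 6804/150875 = 0.05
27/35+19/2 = 719/70 = 10.27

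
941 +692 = 1633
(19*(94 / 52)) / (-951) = -0.04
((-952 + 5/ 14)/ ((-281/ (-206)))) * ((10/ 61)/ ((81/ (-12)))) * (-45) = -91484600/119987 = -762.45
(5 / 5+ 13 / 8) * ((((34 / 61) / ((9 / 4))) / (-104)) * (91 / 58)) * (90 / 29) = -12495/410408 = -0.03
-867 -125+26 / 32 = -15859/16 = -991.19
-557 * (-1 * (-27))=-15039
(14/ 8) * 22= 77/2 = 38.50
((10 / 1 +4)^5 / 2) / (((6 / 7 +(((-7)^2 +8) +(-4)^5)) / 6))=-11294304/6763 = -1670.01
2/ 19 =0.11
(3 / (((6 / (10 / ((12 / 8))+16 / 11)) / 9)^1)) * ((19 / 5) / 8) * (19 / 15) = 24187/1100 = 21.99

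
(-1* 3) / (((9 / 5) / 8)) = -40/3 = -13.33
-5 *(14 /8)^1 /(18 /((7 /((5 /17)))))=-833/72 = -11.57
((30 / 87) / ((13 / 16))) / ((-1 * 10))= -16/377 = -0.04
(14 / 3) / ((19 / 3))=14/19 = 0.74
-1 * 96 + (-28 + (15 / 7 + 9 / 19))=-16144/133 = -121.38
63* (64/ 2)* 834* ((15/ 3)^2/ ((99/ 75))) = 350280000/11 = 31843636.36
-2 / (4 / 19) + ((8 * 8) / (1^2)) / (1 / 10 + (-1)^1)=-1451/18 = -80.61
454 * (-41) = -18614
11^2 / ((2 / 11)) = 1331/2 = 665.50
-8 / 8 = -1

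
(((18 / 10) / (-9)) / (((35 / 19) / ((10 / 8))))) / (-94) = 19/13160 = 0.00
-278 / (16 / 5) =-695/8 = -86.88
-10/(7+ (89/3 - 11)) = -30/77 = -0.39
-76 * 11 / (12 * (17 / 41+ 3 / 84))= -21812/141 = -154.70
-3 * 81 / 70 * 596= -72414/35 = -2068.97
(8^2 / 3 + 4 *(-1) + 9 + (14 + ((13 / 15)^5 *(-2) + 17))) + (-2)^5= 18494914/759375 = 24.36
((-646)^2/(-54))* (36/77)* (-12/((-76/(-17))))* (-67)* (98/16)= -43779743/11 = -3979976.64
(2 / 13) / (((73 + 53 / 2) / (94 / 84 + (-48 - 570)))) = -3986/4179 = -0.95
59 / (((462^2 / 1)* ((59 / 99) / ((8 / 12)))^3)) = 66/170569 = 0.00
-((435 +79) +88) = -602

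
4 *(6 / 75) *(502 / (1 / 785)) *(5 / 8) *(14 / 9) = 1103396/9 = 122599.56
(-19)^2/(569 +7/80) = 0.63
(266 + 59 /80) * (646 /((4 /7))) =48247479/160 = 301546.74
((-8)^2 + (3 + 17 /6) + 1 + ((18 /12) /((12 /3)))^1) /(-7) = -1709/168 = -10.17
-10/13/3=-10/39 = -0.26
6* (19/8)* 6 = 171/2 = 85.50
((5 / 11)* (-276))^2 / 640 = 23805/968 = 24.59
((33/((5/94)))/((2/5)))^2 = 2405601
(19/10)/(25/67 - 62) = -1273/41290 = -0.03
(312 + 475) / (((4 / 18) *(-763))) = -7083/1526 = -4.64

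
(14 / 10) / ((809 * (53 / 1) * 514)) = 7/110193890 = 0.00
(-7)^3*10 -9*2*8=-3574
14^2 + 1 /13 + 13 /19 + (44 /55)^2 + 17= 1323927/6175 = 214.40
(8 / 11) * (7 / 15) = 56/165 = 0.34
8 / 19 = 0.42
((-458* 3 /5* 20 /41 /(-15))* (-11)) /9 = -20152/1845 = -10.92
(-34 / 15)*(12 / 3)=-136/15 = -9.07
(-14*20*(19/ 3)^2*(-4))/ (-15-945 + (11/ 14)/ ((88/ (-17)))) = -45283840/967833 = -46.79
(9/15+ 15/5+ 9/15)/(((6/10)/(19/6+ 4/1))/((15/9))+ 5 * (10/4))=9030/26983 = 0.33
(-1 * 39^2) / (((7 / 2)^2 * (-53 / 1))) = 6084/2597 = 2.34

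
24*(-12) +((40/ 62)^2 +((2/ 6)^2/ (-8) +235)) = -52.60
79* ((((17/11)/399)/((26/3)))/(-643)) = -1343/24458434 = 0.00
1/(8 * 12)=1/96 = 0.01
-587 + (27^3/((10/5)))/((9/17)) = 36005/2 = 18002.50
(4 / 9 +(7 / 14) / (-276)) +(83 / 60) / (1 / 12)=141113/8280 = 17.04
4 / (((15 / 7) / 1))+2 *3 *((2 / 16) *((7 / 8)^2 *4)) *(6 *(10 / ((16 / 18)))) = 301259/1920 = 156.91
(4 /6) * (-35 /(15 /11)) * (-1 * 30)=1540/3 = 513.33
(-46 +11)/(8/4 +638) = -7/128 = -0.05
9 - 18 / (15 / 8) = -3/5 = -0.60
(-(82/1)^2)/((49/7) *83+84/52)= -43706/3787 = -11.54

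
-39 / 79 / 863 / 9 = -13/204531 = 0.00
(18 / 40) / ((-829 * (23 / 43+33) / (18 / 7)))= -3483/83679260 = 0.00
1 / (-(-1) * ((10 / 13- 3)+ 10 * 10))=13/1271 = 0.01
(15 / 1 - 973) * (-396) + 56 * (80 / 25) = 1897736/5 = 379547.20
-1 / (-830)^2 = -1/688900 = 0.00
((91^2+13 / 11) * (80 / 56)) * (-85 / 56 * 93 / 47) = -900221400/25333 = -35535.52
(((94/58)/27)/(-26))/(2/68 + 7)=-799/2432781 = 0.00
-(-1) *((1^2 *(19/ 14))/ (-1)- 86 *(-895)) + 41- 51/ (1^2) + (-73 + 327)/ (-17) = 18312601/238 = 76943.70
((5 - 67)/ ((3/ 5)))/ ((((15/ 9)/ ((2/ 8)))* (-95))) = 31/190 = 0.16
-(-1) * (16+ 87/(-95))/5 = 1433/475 = 3.02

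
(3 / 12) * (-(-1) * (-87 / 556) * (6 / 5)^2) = -783/13900 = -0.06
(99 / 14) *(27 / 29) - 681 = -273813/406 = -674.42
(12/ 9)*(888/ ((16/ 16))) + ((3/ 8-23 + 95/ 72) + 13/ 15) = 209441/180 = 1163.56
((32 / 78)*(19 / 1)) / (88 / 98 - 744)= -3724/355017 = -0.01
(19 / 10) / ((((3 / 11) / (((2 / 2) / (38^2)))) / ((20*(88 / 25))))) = 484/1425 = 0.34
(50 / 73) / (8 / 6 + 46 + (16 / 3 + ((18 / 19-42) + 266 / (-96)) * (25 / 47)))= 714400/30619339 = 0.02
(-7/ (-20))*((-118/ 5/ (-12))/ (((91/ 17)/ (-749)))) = -96.31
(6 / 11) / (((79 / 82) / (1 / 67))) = 492/58223 = 0.01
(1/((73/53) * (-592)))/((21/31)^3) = -1578923/400223376 = 0.00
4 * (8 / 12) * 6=16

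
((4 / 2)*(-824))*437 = -720176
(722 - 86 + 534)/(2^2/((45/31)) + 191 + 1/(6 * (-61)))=6423300/1063703 = 6.04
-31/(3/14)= -434/3 = -144.67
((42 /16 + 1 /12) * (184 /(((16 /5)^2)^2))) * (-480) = -4671875/2048 = -2281.19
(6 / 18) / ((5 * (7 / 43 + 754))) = 43/486435 = 0.00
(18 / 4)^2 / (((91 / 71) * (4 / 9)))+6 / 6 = 53215/1456 = 36.55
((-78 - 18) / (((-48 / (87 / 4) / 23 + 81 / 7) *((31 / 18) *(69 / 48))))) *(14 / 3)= -26191872/1660949 = -15.77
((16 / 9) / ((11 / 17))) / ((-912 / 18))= -34/627 = -0.05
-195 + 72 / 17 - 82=-272.76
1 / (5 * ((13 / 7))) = 7/65 = 0.11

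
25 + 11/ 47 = 1186/47 = 25.23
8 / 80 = 0.10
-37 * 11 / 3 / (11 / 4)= -148/3 = -49.33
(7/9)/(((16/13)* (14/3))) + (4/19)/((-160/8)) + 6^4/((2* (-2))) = -2953741/9120 = -323.88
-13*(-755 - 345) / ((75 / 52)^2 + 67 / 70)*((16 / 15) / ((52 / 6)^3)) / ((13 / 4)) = 8870400/3736967 = 2.37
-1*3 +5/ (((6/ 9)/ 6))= 42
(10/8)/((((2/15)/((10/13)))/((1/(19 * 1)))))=375/988 = 0.38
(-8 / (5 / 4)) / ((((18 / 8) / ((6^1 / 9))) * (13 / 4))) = -1024/1755 = -0.58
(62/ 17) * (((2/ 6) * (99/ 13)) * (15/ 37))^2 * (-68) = -60766200/231361 = -262.65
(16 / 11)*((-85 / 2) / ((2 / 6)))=-2040/11 = -185.45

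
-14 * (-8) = 112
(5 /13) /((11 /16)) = 80/143 = 0.56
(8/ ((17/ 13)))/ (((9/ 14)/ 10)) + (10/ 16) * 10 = 62065/612 = 101.41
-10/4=-5/2 = -2.50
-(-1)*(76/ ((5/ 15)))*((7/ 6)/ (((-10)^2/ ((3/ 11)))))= 399/550 = 0.73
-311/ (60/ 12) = -311/5 = -62.20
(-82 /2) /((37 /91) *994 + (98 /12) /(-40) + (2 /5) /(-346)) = -4426032/43607051 = -0.10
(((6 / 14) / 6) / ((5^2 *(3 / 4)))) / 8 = 1/2100 = 0.00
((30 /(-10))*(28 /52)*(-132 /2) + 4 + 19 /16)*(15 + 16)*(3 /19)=2162715/3952 = 547.25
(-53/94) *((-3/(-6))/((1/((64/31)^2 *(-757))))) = 41083904/45167 = 909.60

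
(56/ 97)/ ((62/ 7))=196/3007 = 0.07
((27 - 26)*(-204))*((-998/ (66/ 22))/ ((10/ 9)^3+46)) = 24736428/17267 = 1432.58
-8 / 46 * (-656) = 2624/23 = 114.09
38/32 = 19/16 = 1.19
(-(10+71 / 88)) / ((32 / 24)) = -8.11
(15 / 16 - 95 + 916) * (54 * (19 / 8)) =6746463/64 = 105413.48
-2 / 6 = -0.33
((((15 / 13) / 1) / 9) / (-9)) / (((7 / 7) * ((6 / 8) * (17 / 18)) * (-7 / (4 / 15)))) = 32/41769 = 0.00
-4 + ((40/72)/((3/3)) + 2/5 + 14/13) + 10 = 4699/585 = 8.03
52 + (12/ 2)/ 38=991/19 = 52.16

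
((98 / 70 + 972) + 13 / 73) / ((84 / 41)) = 1214133/2555 = 475.20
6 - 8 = -2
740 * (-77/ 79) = -56980/79 = -721.27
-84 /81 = -28/27 = -1.04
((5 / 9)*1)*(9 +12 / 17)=275/51 = 5.39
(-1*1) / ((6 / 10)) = -5/3 = -1.67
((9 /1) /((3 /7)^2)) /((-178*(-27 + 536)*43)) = -49/3895886 = 0.00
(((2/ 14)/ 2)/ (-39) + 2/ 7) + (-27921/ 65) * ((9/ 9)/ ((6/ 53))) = -5178958/1365 = -3794.11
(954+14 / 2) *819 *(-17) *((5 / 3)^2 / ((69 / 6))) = -3231884.78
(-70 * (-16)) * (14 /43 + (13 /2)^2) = 2050440/43 = 47684.65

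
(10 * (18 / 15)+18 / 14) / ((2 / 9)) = 837/14 = 59.79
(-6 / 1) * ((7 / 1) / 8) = -21/4 = -5.25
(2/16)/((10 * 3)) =1/240 = 0.00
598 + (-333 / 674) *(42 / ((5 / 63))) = 567071/1685 = 336.54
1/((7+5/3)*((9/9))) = 3/26 = 0.12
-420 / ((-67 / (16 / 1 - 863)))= -355740/67 = -5309.55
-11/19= -0.58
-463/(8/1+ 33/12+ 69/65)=-120380/3071 = -39.20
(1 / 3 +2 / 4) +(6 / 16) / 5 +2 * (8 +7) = 3709/120 = 30.91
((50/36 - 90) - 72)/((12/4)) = -2891/54 = -53.54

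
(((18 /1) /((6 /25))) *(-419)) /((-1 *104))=31425/104 = 302.16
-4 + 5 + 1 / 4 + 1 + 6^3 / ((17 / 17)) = 218.25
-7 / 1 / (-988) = 7/988 = 0.01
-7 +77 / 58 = -329/58 = -5.67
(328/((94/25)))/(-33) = -4100/1551 = -2.64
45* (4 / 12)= 15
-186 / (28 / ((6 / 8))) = -279/56 = -4.98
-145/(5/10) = -290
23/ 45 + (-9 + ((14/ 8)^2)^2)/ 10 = 12649/23040 = 0.55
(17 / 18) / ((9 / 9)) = 17/18 = 0.94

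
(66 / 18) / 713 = 11/2139 = 0.01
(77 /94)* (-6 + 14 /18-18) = -16093/846 = -19.02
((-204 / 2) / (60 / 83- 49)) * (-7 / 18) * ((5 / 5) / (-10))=9877/120210 = 0.08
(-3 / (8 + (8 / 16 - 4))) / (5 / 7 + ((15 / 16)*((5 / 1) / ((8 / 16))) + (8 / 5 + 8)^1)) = -560/16539 = -0.03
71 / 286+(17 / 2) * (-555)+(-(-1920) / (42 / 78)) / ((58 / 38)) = -69120781/29029 = -2381.09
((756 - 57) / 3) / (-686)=-233/686 = -0.34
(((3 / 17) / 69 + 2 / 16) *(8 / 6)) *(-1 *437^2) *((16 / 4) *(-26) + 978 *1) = -482578663/17 = -28386980.18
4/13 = 0.31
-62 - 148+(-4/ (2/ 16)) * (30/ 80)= -222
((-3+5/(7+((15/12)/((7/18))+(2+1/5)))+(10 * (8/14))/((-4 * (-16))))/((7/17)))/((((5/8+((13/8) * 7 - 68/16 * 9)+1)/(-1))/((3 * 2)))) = -1.45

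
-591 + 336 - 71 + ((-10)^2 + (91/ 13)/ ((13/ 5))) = -2903/13 = -223.31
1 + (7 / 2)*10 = 36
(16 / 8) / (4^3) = 1/32 = 0.03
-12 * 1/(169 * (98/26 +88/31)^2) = -11532/7091569 = 0.00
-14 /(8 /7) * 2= -49/2 = -24.50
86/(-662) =-0.13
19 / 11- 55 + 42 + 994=10810/11 = 982.73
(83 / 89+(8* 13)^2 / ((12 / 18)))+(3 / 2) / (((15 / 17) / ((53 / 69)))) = 996453299/61410 = 16226.24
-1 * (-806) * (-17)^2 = 232934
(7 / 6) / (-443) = -7/2658 = 0.00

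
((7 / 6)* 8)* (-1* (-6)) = 56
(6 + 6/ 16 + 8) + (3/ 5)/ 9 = 1733/120 = 14.44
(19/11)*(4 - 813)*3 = -46113/11 = -4192.09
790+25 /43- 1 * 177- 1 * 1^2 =26341/43 = 612.58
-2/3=-0.67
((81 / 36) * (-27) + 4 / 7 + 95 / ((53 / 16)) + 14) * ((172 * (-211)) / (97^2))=235616737/3490739 = 67.50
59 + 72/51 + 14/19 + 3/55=1087274/17765 = 61.20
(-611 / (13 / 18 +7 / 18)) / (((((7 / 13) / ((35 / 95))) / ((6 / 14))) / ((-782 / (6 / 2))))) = 27951417/665 = 42032.21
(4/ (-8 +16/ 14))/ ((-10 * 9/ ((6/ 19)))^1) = 7/3420 = 0.00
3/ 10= 0.30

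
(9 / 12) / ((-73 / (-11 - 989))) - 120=-8010/73 = -109.73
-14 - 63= -77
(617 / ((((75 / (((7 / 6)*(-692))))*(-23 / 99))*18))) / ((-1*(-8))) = 8219057/41400 = 198.53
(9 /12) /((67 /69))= 207/268 = 0.77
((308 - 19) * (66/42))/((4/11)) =34969/28 = 1248.89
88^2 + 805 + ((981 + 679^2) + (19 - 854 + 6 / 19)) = 8924990/19 = 469736.32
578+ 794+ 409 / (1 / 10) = 5462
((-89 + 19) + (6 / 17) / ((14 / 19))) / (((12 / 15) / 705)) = -29162325/476 = -61265.39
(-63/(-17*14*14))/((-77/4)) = -9/9163 = 0.00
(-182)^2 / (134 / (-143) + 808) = 2368366/57705 = 41.04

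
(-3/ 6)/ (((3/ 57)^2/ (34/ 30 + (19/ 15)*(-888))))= 1216931/6 = 202821.83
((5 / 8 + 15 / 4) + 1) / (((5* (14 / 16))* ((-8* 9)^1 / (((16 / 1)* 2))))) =-0.55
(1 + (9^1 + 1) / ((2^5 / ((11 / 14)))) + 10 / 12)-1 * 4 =-1291/672 = -1.92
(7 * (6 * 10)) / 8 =105/2 = 52.50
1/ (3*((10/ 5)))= 1/6 = 0.17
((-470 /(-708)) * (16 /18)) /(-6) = -470/4779 = -0.10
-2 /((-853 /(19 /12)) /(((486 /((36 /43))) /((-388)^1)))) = -7353/1323856 = -0.01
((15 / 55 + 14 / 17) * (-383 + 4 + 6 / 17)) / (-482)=1319585/1532278 = 0.86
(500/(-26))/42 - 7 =-7.46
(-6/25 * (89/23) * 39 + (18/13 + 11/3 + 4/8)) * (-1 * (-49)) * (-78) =117212.52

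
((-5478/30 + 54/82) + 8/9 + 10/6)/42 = -47281/11070 = -4.27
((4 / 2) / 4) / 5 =1/10 = 0.10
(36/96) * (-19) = -57/8 = -7.12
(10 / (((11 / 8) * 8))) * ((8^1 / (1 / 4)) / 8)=40/11 = 3.64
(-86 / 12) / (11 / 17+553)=-731/56472 = -0.01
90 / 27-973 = -969.67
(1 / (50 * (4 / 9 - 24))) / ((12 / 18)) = -27/21200 = 0.00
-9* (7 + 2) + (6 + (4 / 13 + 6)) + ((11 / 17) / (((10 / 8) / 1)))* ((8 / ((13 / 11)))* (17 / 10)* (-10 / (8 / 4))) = -6401/65 = -98.48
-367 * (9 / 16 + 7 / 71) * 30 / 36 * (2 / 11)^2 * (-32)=5512340/25773 = 213.88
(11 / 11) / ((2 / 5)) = 5/2 = 2.50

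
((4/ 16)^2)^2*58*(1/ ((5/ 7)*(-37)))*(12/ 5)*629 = -12.94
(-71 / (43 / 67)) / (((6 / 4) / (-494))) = 4699916/129 = 36433.46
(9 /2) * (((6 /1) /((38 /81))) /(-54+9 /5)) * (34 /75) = -1377/2755 = -0.50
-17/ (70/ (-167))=2839/70 = 40.56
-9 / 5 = -1.80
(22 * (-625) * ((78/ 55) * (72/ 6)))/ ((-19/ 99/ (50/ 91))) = 89100000/133 = 669924.81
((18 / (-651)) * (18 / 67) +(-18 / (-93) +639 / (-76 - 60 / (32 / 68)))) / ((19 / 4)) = -69918000/112430087 = -0.62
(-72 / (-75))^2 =576/625 = 0.92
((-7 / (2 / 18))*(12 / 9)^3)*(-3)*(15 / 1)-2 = 6718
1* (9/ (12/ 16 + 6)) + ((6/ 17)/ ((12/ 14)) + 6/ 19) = 1997/969 = 2.06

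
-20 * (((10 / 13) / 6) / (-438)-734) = 125381930/8541 = 14680.01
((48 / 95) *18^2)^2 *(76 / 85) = 967458816/40375 = 23961.83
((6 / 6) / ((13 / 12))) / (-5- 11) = -3/52 = -0.06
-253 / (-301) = 253/301 = 0.84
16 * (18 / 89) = 288/89 = 3.24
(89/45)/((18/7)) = 623/810 = 0.77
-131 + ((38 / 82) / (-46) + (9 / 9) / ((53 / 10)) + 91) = -3980467/99958 = -39.82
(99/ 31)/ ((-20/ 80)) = -396/31 = -12.77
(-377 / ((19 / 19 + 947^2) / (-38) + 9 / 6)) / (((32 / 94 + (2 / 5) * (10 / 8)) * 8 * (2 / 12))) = 77691/5449499 = 0.01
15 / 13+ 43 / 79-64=-63984/1027 = -62.30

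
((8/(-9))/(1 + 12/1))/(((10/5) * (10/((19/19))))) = -2/585 = 0.00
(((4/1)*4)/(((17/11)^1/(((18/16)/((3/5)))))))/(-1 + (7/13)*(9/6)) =-1716/17 = -100.94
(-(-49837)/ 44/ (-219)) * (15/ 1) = -249185/3212 = -77.58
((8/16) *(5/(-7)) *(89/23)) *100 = -22250/161 = -138.20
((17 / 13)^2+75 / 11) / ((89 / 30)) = 475620/165451 = 2.87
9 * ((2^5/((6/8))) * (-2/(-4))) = 192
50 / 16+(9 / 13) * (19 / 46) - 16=-30113/2392 = -12.59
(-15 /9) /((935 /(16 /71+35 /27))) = -2917/1075437 = 0.00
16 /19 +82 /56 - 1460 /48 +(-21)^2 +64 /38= 165415/399 = 414.57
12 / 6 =2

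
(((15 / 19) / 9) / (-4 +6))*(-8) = -20/57 = -0.35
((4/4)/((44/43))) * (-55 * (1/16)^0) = -53.75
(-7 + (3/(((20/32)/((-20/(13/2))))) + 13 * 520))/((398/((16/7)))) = 38.70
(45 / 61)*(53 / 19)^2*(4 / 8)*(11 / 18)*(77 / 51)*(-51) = -11896115/88084 = -135.05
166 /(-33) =-166/33 = -5.03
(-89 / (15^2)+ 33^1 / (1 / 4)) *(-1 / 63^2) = -29611/893025 = -0.03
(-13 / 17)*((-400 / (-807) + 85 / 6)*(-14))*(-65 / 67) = -139978475/919173 = -152.29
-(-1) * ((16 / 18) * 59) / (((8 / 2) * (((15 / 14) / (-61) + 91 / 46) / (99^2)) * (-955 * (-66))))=19121487/18389480 = 1.04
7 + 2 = 9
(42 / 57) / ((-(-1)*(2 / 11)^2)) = 847/38 = 22.29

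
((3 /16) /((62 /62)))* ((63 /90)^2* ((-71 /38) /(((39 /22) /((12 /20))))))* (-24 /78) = 114807/6422000 = 0.02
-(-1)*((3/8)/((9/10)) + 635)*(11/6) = 83875/72 = 1164.93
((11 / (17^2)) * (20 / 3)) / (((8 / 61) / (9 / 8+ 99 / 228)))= 265045/87856 = 3.02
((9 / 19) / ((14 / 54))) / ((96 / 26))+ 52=111709/2128 = 52.49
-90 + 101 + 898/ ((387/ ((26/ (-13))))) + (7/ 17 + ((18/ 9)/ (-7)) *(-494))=6811874/46053 = 147.91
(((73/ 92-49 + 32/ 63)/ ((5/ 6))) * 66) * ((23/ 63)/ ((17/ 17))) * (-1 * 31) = 94273201/2205 = 42754.29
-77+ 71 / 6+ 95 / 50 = -949/15 = -63.27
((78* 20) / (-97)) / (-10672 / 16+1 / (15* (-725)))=8482500/351800861 = 0.02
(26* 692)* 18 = 323856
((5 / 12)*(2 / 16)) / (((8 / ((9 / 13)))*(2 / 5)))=75/6656 = 0.01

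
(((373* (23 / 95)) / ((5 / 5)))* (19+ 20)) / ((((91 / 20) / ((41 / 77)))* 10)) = 2110434/51205 = 41.22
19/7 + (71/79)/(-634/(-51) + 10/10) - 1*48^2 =-871713188/378805 = -2301.22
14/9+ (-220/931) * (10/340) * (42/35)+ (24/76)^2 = 4457302/2706417 = 1.65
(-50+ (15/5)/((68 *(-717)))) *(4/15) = -270867/20315 = -13.33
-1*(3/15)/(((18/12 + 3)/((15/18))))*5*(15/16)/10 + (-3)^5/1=-69989/288 = -243.02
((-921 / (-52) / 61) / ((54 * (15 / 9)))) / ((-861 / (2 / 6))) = -307/245798280 = 0.00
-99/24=-33/8 = -4.12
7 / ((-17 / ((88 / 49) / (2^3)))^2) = 121/99127 = 0.00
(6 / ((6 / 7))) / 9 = 7/9 = 0.78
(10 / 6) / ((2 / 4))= 10/3 = 3.33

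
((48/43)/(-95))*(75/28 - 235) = 15612/5719 = 2.73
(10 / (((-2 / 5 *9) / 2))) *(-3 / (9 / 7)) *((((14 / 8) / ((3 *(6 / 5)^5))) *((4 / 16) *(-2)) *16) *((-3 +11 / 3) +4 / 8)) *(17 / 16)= -455546875/15116544 = -30.14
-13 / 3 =-4.33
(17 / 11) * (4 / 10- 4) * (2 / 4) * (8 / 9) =-136/55 = -2.47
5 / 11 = 0.45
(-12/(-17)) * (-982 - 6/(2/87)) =-14916/17 = -877.41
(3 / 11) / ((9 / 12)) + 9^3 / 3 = 2677/11 = 243.36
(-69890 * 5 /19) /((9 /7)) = -2446150/171 = -14304.97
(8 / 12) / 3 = 2/9 = 0.22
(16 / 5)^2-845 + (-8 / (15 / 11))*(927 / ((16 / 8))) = -88849/25 = -3553.96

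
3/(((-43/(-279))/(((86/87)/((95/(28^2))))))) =437472/2755 = 158.79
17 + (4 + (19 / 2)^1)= 61/2 = 30.50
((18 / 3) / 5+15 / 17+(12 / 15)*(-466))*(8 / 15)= -197.72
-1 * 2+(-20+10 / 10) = -21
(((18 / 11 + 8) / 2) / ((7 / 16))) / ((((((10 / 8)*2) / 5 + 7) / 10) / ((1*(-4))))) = -13568/231 = -58.74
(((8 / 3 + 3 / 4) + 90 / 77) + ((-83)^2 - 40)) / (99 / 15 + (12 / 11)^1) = 31663565/35532 = 891.13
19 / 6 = 3.17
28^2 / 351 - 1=433/351 = 1.23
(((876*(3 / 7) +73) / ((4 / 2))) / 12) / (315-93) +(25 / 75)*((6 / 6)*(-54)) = -17.92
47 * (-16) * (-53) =39856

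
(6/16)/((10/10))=3/8 = 0.38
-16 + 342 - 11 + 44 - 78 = 281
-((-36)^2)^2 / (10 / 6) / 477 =-559872/265 = -2112.72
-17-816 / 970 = -8653/485 = -17.84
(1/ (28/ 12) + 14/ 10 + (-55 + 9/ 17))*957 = -50378.41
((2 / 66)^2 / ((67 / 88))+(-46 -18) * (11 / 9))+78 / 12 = -951451/13266 = -71.72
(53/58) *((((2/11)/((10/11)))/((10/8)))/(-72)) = -53/26100 = 0.00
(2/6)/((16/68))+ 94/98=1397/588 = 2.38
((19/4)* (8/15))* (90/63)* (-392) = -4256/3 = -1418.67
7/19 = 0.37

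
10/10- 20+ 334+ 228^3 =11852667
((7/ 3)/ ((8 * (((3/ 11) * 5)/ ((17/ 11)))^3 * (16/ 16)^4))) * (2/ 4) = 34391/162000 = 0.21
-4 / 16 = -0.25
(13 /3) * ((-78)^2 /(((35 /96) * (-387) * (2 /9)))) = -1265472/1505 = -840.85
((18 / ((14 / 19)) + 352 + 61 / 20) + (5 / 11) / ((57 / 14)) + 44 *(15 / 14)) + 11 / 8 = 75158653/175560 = 428.11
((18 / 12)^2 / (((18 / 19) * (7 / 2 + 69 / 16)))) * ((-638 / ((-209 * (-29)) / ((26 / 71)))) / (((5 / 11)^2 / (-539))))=6782776/221875 = 30.57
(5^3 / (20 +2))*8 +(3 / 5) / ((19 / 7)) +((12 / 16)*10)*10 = 126106/1045 = 120.68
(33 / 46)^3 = 35937/97336 = 0.37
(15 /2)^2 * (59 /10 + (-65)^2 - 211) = 1808955/8 = 226119.38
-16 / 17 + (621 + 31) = 11068/17 = 651.06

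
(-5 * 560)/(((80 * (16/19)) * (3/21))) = -4655/16 = -290.94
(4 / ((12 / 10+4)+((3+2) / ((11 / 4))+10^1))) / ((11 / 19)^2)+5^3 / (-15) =-19645/2574 = -7.63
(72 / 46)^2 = 1296/529 = 2.45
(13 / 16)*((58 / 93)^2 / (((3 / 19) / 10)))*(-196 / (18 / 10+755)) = -254465575/49091724 = -5.18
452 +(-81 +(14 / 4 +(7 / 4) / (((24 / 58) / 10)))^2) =1421497/576 = 2467.88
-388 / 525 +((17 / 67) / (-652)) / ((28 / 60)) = -0.74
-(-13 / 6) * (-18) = -39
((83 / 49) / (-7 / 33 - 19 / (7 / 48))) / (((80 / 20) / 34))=-46563/422030 = -0.11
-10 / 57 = -0.18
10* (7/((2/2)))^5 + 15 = 168085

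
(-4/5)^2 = 16/25 = 0.64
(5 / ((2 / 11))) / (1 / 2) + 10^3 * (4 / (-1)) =-3945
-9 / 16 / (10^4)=-9/160000 = 0.00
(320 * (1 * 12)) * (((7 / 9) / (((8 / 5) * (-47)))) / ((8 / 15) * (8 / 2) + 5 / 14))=-392000/24581 = -15.95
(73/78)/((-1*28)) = -73/2184 = -0.03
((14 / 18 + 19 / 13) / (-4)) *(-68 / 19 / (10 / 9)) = 2227/1235 = 1.80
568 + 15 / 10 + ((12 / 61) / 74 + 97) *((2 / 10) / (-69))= 177292313/311466 = 569.22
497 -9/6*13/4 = 3937/8 = 492.12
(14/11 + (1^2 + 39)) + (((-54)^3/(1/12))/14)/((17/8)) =-83086966/1309 = -63473.62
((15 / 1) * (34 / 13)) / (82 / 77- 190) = -19635/94562 = -0.21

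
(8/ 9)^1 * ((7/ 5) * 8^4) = 229376/45 = 5097.24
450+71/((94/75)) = 47625/94 = 506.65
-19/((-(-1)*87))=-19/87 = -0.22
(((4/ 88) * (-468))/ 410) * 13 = -1521/2255 = -0.67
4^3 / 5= 64/5 = 12.80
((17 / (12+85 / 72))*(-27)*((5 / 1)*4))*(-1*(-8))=-5571.84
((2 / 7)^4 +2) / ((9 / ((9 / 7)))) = 4818/16807 = 0.29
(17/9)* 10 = 170/9 = 18.89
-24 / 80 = -3/10 = -0.30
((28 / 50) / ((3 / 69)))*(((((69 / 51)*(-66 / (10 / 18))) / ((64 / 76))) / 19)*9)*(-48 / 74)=59388714/78625 = 755.34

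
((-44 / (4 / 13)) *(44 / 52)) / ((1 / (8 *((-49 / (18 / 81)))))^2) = -376515216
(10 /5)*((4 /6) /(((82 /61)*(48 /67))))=4087/2952 = 1.38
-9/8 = -1.12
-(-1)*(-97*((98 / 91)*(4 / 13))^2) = -304192/28561 = -10.65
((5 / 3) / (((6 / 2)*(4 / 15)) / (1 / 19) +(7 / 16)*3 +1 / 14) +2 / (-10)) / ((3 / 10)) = -27722/83583 = -0.33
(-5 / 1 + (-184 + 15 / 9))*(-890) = 166726.67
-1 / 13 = -0.08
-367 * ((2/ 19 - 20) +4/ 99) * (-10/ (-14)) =68529910/13167 = 5204.67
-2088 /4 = -522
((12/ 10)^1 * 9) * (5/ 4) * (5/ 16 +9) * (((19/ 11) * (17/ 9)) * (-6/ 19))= -22797/176 = -129.53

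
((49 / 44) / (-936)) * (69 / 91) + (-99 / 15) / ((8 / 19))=-13987921/892320 = -15.68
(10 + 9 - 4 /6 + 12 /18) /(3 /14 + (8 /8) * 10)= 266/143 = 1.86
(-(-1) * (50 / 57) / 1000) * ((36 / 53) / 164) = 3/825740 = 0.00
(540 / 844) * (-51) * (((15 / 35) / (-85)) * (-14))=-486/211 = -2.30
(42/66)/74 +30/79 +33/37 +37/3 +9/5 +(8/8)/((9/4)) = 45889451/2893770 = 15.86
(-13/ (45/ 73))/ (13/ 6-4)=1898/165 = 11.50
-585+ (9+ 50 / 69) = -39694/69 = -575.28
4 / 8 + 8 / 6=11/6 = 1.83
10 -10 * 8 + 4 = -66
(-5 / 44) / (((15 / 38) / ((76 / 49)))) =-722/1617 = -0.45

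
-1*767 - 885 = -1652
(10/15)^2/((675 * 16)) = 1/24300 = 0.00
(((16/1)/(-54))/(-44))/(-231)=-2/68607 = 0.00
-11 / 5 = -2.20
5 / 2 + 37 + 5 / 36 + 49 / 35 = 7387/180 = 41.04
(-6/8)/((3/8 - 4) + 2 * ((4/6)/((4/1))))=0.23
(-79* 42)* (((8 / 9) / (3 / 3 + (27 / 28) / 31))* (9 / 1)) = -23040192/895 = -25743.23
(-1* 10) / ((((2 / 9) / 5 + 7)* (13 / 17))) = -7650/4121 = -1.86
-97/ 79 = -1.23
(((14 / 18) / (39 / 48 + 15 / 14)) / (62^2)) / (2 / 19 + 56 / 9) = 1862/109699111 = 0.00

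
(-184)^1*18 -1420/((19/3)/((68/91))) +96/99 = -198476896/57057 = -3478.57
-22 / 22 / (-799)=1/799 = 0.00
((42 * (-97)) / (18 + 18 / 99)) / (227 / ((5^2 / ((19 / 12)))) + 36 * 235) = -67221/2542313 = -0.03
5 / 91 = 0.05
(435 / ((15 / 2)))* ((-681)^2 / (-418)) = -13449069/209 = -64349.61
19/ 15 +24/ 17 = 683/255 = 2.68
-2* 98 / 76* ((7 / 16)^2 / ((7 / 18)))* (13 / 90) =-4459/24320 = -0.18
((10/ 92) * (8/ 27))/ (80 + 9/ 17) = 340/850149 = 0.00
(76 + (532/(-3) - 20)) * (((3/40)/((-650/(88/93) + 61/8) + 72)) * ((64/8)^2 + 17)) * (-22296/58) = -278120304/596095 = -466.57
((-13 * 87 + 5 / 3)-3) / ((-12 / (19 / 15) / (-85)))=-1097231/108 = -10159.55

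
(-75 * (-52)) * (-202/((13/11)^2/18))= -131986800/13 = -10152830.77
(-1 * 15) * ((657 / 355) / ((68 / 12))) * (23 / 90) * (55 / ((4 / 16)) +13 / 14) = -276.59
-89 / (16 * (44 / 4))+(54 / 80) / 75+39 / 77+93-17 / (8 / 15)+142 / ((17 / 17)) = 31282761/154000 = 203.13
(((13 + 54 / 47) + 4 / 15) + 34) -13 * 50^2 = -22878367/705 = -32451.58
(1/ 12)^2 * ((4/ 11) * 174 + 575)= 7021/1584 = 4.43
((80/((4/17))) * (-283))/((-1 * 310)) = 9622/31 = 310.39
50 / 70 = 5/7 = 0.71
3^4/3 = 27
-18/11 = -1.64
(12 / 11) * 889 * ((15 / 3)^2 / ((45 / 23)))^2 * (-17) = -799477700/297 = -2691844.11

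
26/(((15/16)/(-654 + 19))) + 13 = -52793/3 = -17597.67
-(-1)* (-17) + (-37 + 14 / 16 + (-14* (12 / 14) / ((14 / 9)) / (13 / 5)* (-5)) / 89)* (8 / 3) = -2742860/24297 = -112.89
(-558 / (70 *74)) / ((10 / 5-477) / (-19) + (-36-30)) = 279/106190 = 0.00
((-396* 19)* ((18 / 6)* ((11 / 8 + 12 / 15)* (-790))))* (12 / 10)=46541206.80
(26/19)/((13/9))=18/19 = 0.95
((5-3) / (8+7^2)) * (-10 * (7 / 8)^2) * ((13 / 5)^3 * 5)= -107653/4560 = -23.61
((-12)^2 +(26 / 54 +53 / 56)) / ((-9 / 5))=-1099435/13608 = -80.79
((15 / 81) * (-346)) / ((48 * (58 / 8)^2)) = -1730/68121 = -0.03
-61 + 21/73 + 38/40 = -87253/1460 = -59.76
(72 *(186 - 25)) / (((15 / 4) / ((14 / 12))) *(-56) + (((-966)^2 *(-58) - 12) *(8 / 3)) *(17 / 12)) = -8694/153348805 = 0.00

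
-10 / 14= -5/7 = -0.71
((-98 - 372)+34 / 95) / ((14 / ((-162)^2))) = -585451152/665 = -880377.67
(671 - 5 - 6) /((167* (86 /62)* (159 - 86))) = 20460/524213 = 0.04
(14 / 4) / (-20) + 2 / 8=0.08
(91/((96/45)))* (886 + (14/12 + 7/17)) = 37860.77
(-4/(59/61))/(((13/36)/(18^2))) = -3710.58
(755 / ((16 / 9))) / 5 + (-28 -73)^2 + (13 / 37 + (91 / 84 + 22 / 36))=54814375/5328 = 10287.98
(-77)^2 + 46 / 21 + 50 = 5981.19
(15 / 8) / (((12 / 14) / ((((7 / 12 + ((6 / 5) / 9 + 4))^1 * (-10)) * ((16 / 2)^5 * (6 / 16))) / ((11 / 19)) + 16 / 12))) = -289067135/132 = -2189902.54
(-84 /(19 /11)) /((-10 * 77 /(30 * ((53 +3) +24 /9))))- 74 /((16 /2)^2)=110.00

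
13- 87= -74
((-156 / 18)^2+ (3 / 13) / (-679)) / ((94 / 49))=41769175/1066806 = 39.15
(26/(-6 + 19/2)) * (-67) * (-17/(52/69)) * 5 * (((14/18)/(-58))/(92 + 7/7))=-8.09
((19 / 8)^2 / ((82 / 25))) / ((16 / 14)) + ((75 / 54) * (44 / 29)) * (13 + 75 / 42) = 278373325/8522752 = 32.66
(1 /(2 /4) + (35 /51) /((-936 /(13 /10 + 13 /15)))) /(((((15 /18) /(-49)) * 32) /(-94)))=101398787/293760 = 345.18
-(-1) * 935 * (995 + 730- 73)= 1544620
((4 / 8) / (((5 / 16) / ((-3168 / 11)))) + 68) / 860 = -491/1075 = -0.46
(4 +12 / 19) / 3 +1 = 145/57 = 2.54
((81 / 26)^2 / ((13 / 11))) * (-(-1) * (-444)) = -8010981/2197 = -3646.33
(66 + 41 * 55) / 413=2321/413 = 5.62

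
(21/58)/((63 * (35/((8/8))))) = 1/6090 = 0.00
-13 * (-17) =221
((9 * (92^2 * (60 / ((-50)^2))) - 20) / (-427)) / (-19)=226028/1014125 = 0.22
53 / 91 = 0.58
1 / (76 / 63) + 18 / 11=2061/836 = 2.47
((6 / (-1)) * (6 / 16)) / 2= -9/8 = -1.12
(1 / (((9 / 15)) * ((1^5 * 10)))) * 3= 1/2 = 0.50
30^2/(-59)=-900/59 = -15.25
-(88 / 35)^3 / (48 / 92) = -3918464/128625 = -30.46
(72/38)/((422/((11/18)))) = 11/4009 = 0.00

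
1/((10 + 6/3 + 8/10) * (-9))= -5/576 = -0.01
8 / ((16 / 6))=3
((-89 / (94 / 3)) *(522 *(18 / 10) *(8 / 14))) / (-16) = 627183/6580 = 95.32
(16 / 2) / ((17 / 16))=128/17 = 7.53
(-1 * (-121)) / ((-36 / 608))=-18392/9 = -2043.56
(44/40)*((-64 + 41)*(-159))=40227/10 = 4022.70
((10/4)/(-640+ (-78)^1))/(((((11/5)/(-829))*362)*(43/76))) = 393775/61470134 = 0.01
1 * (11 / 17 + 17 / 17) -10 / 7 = 26/119 = 0.22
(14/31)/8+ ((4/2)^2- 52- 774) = -101921/124 = -821.94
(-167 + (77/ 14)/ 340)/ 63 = -113549/42840 = -2.65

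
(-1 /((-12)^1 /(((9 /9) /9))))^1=1/108 = 0.01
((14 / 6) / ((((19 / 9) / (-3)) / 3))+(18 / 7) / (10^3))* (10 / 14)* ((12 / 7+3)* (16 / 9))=-9699492/162925 = -59.53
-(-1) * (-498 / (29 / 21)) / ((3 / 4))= -13944/29 = -480.83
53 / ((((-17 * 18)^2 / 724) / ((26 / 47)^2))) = 6484868/51710481 = 0.13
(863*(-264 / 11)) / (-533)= 20712/533 = 38.86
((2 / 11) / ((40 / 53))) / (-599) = -53/131780 = 0.00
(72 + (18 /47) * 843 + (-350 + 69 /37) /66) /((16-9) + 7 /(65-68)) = 4064839/48692 = 83.48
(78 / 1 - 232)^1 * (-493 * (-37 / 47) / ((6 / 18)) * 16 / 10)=-67418736/235 = -286888.24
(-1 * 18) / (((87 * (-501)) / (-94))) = -188/4843 = -0.04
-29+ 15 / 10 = -55/2 = -27.50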